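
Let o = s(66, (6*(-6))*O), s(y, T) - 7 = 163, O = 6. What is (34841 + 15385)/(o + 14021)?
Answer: 50226/14191 ≈ 3.5393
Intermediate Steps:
s(y, T) = 170 (s(y, T) = 7 + 163 = 170)
o = 170
(34841 + 15385)/(o + 14021) = (34841 + 15385)/(170 + 14021) = 50226/14191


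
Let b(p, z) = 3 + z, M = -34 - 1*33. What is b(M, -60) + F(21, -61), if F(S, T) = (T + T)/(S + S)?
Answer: -1258/21 ≈ -59.905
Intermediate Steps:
F(S, T) = T/S (F(S, T) = (2*T)/((2*S)) = (2*T)*(1/(2*S)) = T/S)
M = -67 (M = -34 - 33 = -67)
b(M, -60) + F(21, -61) = (3 - 60) - 61/21 = -57 - 61*1/21 = -57 - 61/21 = -1258/21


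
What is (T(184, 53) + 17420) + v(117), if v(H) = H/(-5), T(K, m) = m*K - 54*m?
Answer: 121433/5 ≈ 24287.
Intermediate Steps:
T(K, m) = -54*m + K*m (T(K, m) = K*m - 54*m = -54*m + K*m)
v(H) = -H/5 (v(H) = H*(-⅕) = -H/5)
(T(184, 53) + 17420) + v(117) = (53*(-54 + 184) + 17420) - ⅕*117 = (53*130 + 17420) - 117/5 = (6890 + 17420) - 117/5 = 24310 - 117/5 = 121433/5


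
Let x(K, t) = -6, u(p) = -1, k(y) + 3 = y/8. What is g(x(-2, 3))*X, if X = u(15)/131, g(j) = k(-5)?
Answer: 29/1048 ≈ 0.027672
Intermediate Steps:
k(y) = -3 + y/8
g(j) = -29/8 (g(j) = -3 + (1/8)*(-5) = -3 - 5/8 = -29/8)
X = -1/131 ≈ -0.0076336
g(x(-2, 3))*X = -29/8*(-1/131) = 29/1048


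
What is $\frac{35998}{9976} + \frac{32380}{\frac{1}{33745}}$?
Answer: $\frac{5450203560799}{4988} \approx 1.0927 \cdot 10^{9}$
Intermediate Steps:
$\frac{35998}{9976} + \frac{32380}{\frac{1}{33745}} = 35998 \cdot \frac{1}{9976} + 32380 \frac{1}{\frac{1}{33745}} = \frac{17999}{4988} + 32380 \cdot 33745 = \frac{17999}{4988} + 1092663100 = \frac{5450203560799}{4988}$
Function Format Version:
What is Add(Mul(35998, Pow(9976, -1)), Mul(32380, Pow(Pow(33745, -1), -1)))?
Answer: Rational(5450203560799, 4988) ≈ 1.0927e+9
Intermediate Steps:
Add(Mul(35998, Pow(9976, -1)), Mul(32380, Pow(Pow(33745, -1), -1))) = Add(Mul(35998, Rational(1, 9976)), Mul(32380, Pow(Rational(1, 33745), -1))) = Add(Rational(17999, 4988), Mul(32380, 33745)) = Add(Rational(17999, 4988), 1092663100) = Rational(5450203560799, 4988)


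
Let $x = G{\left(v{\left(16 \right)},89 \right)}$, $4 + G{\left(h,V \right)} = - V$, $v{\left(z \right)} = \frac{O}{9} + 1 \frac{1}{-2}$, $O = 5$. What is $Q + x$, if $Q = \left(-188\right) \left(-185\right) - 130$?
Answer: $34557$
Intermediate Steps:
$Q = 34650$ ($Q = 34780 - 130 = 34650$)
$v{\left(z \right)} = \frac{1}{18}$ ($v{\left(z \right)} = \frac{5}{9} + 1 \frac{1}{-2} = 5 \cdot \frac{1}{9} + 1 \left(- \frac{1}{2}\right) = \frac{5}{9} - \frac{1}{2} = \frac{1}{18}$)
$G{\left(h,V \right)} = -4 - V$
$x = -93$ ($x = -4 - 89 = -93$)
$Q + x = 34650 - 93 = 34557$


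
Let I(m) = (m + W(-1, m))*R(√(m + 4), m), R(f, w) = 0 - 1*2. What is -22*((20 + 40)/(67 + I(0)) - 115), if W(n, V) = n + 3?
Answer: 52690/21 ≈ 2509.0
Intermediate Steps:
R(f, w) = -2 (R(f, w) = 0 - 2 = -2)
W(n, V) = 3 + n
I(m) = -4 - 2*m (I(m) = (m + (3 - 1))*(-2) = (m + 2)*(-2) = (2 + m)*(-2) = -4 - 2*m)
-22*((20 + 40)/(67 + I(0)) - 115) = -22*((20 + 40)/(67 + (-4 - 2*0)) - 115) = -22*(60/(67 + (-4 + 0)) - 115) = -22*(60/(67 - 4) - 115) = -22*(60/63 - 115) = -22*(60*(1/63) - 115) = -22*(20/21 - 115) = -22*(-2395/21) = 52690/21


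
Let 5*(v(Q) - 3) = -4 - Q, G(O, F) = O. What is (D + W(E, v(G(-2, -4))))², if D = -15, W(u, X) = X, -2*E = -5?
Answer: 3844/25 ≈ 153.76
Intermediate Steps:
E = 5/2 (E = -½*(-5) = 5/2 ≈ 2.5000)
v(Q) = 11/5 - Q/5 (v(Q) = 3 + (-4 - Q)/5 = 3 + (-⅘ - Q/5) = 11/5 - Q/5)
(D + W(E, v(G(-2, -4))))² = (-15 + (11/5 - ⅕*(-2)))² = (-15 + (11/5 + ⅖))² = (-15 + 13/5)² = (-62/5)² = 3844/25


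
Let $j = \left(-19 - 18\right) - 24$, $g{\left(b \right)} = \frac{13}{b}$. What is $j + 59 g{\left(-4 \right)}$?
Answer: $- \frac{1011}{4} \approx -252.75$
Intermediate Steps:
$j = -61$ ($j = -37 - 24 = -61$)
$j + 59 g{\left(-4 \right)} = -61 + 59 \frac{13}{-4} = -61 + 59 \cdot 13 \left(- \frac{1}{4}\right) = -61 + 59 \left(- \frac{13}{4}\right) = -61 - \frac{767}{4} = - \frac{1011}{4}$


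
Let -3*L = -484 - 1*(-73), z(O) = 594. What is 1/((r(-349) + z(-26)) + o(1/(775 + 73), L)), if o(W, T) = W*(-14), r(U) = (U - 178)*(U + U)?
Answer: 424/156218553 ≈ 2.7141e-6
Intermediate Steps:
L = 137 (L = -(-484 - 1*(-73))/3 = -(-484 + 73)/3 = -1/3*(-411) = 137)
r(U) = 2*U*(-178 + U) (r(U) = (-178 + U)*(2*U) = 2*U*(-178 + U))
o(W, T) = -14*W
1/((r(-349) + z(-26)) + o(1/(775 + 73), L)) = 1/((2*(-349)*(-178 - 349) + 594) - 14/(775 + 73)) = 1/((2*(-349)*(-527) + 594) - 14/848) = 1/((367846 + 594) - 14*1/848) = 1/(368440 - 7/424) = 1/(156218553/424) = 424/156218553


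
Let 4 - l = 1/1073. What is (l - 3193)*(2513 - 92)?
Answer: -8284172958/1073 ≈ -7.7206e+6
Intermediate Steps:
l = 4291/1073 (l = 4 - 1/1073 = 4291/1073 ≈ 3.9991)
(l - 3193)*(2513 - 92) = (4291/1073 - 3193)*(2513 - 92) = -3421798/1073*2421 = -8284172958/1073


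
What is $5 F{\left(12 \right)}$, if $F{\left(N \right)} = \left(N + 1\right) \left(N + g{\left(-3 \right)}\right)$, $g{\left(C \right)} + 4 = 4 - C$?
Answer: $975$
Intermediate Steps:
$g{\left(C \right)} = - C$ ($g{\left(C \right)} = -4 - \left(-4 + C\right) = - C$)
$F{\left(N \right)} = \left(1 + N\right) \left(3 + N\right)$ ($F{\left(N \right)} = \left(N + 1\right) \left(N - -3\right) = \left(1 + N\right) \left(N + 3\right) = \left(1 + N\right) \left(3 + N\right)$)
$5 F{\left(12 \right)} = 5 \left(3 + 12^{2} + 4 \cdot 12\right) = 5 \left(3 + 144 + 48\right) = 5 \cdot 195 = 975$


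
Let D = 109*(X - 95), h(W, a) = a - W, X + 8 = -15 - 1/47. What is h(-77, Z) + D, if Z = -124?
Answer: -606832/47 ≈ -12911.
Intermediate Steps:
X = -1082/47 (X = -8 + (-15 - 1/47) = -8 - 706/47 = -1082/47 ≈ -23.021)
D = -604623/47 (D = 109*(-1082/47 - 95) = 109*(-5547/47) = -604623/47 ≈ -12864.)
h(-77, Z) + D = (-124 - 1*(-77)) - 604623/47 = (-124 + 77) - 604623/47 = -47 - 604623/47 = -606832/47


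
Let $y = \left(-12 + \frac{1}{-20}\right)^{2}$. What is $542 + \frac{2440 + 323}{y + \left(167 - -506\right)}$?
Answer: $\frac{178491502}{327281} \approx 545.38$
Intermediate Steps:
$y = \frac{58081}{400}$ ($y = \left(-12 - \frac{1}{20}\right)^{2} = \left(- \frac{241}{20}\right)^{2} = \frac{58081}{400} \approx 145.2$)
$542 + \frac{2440 + 323}{y + \left(167 - -506\right)} = 542 + \frac{2440 + 323}{\frac{58081}{400} + \left(167 - -506\right)} = 542 + \frac{2763}{\frac{58081}{400} + \left(167 + 506\right)} = 542 + \frac{2763}{\frac{58081}{400} + 673} = 542 + \frac{2763}{\frac{327281}{400}} = 542 + 2763 \cdot \frac{400}{327281} = 542 + \frac{1105200}{327281} = \frac{178491502}{327281}$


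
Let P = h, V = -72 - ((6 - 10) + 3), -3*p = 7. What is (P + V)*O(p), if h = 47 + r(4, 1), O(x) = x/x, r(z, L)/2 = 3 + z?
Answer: -10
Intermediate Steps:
p = -7/3 (p = -1/3*7 = -7/3 ≈ -2.3333)
r(z, L) = 6 + 2*z (r(z, L) = 2*(3 + z) = 6 + 2*z)
O(x) = 1
V = -71 (V = -72 - (-4 + 3) = -72 - 1*(-1) = -72 + 1 = -71)
h = 61 (h = 47 + (6 + 2*4) = 47 + (6 + 8) = 47 + 14 = 61)
P = 61
(P + V)*O(p) = (61 - 71)*1 = -10*1 = -10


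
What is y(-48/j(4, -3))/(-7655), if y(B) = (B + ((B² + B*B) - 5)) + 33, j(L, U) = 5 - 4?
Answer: -4588/7655 ≈ -0.59935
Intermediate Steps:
j(L, U) = 1
y(B) = 28 + B + 2*B² (y(B) = (B + ((B² + B²) - 5)) + 33 = (B + (2*B² - 5)) + 33 = (B + (-5 + 2*B²)) + 33 = (-5 + B + 2*B²) + 33 = 28 + B + 2*B²)
y(-48/j(4, -3))/(-7655) = (28 - 48/1 + 2*(-48/1)²)/(-7655) = (28 - 48*1 + 2*(-48*1)²)*(-1/7655) = (28 - 48 + 2*(-48)²)*(-1/7655) = (28 - 48 + 2*2304)*(-1/7655) = (28 - 48 + 4608)*(-1/7655) = 4588*(-1/7655) = -4588/7655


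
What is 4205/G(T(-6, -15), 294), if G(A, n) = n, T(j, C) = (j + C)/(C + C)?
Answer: 4205/294 ≈ 14.303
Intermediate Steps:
T(j, C) = (C + j)/(2*C) (T(j, C) = (C + j)/((2*C)) = (C + j)*(1/(2*C)) = (C + j)/(2*C))
4205/G(T(-6, -15), 294) = 4205/294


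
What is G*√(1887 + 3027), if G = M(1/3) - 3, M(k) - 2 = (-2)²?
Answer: 9*√546 ≈ 210.30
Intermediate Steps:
M(k) = 6 (M(k) = 2 + (-2)² = 2 + 4 = 6)
G = 3 (G = 6 - 3 = 3)
G*√(1887 + 3027) = 3*√(1887 + 3027) = 3*√4914 = 3*(3*√546) = 9*√546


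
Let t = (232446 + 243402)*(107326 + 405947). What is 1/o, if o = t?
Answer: 1/244239930504 ≈ 4.0943e-12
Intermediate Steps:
t = 244239930504 (t = 475848*513273 = 244239930504)
o = 244239930504
1/o = 1/244239930504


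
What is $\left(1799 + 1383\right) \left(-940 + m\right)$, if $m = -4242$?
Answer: $-16489124$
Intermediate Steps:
$\left(1799 + 1383\right) \left(-940 + m\right) = \left(1799 + 1383\right) \left(-940 - 4242\right) = 3182 \left(-5182\right) = -16489124$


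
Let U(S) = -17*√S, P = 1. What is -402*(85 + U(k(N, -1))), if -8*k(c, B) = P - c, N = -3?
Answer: -34170 + 3417*I*√2 ≈ -34170.0 + 4832.4*I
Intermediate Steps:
k(c, B) = -⅛ + c/8 (k(c, B) = -(1 - c)/8 = -⅛ + c/8)
-402*(85 + U(k(N, -1))) = -402*(85 - 17*√(-⅛ + (⅛)*(-3))) = -402*(85 - 17*√(-⅛ - 3/8)) = -402*(85 - 17*I*√2/2) = -34170 + 3417*I*√2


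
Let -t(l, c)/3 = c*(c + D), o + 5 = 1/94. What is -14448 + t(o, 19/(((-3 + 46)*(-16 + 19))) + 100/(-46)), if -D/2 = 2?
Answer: -42503195077/2934363 ≈ -14485.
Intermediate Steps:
D = -4 (D = -2*2 = -4)
o = -469/94 (o = -5 + 1/94 = -469/94 ≈ -4.9894)
t(l, c) = -3*c*(-4 + c) (t(l, c) = -3*c*(c - 4) = -3*c*(-4 + c))
-14448 + t(o, 19/(((-3 + 46)*(-16 + 19))) + 100/(-46)) = -14448 + 3*(19/(((-3 + 46)*(-16 + 19))) + 100/(-46))*(4 - (19/(((-3 + 46)*(-16 + 19))) + 100/(-46))) = -14448 + 3*(19/((43*3)) + 100*(-1/46))*(4 - (19/((43*3)) + 100*(-1/46))) = -14448 + 3*(19/129 - 50/23)*(4 - (19/129 - 50/23)) = -14448 + 3*(-6013/2967)*(4 - 1*(-6013/2967)) = -14448 + 3*(-6013/2967)*(4 + 6013/2967) = -14448 + 3*(-6013/2967)*(17881/2967) = -14448 - 107518453/2934363 = -42503195077/2934363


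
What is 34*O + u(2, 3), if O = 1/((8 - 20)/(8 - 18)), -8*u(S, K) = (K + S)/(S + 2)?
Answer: 2705/96 ≈ 28.177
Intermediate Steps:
u(S, K) = -(K + S)/(8*(2 + S)) (u(S, K) = -(K + S)/(8*(S + 2)) = -(K + S)/(8*(2 + S)))
O = ⅚ (O = 1/(-12/(-10)) = 1/(-12*(-⅒)) = 1/(6/5) = ⅚ ≈ 0.83333)
34*O + u(2, 3) = 34*(⅚) + (-1*3 - 1*2)/(8*(2 + 2)) = 85/3 + (⅛)*(-3 - 2)/4 = 85/3 + (⅛)*(¼)*(-5) = 85/3 - 5/32 = 2705/96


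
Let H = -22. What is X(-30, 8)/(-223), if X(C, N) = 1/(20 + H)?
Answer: 1/446 ≈ 0.0022422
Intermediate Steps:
X(C, N) = -½ (X(C, N) = 1/(20 - 22) = 1/(-2) = -½)
X(-30, 8)/(-223) = -½/(-223) = -½*(-1/223) = 1/446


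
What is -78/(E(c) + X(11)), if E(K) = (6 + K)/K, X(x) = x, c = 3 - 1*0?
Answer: -39/7 ≈ -5.5714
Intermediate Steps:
c = 3 (c = 3 + 0 = 3)
E(K) = (6 + K)/K
-78/(E(c) + X(11)) = -78/((6 + 3)/3 + 11) = -78/((⅓)*9 + 11) = -78/(3 + 11) = -78/14 = (1/14)*(-78) = -39/7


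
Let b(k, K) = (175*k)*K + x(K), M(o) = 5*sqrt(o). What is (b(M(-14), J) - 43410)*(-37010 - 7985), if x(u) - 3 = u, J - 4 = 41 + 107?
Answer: 1946258725 - 5984335000*I*sqrt(14) ≈ 1.9463e+9 - 2.2391e+10*I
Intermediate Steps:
J = 152 (J = 4 + (41 + 107) = 4 + 148 = 152)
x(u) = 3 + u
b(k, K) = 3 + K + 175*K*k (b(k, K) = (175*k)*K + (3 + K) = 175*K*k + (3 + K) = 3 + K + 175*K*k)
(b(M(-14), J) - 43410)*(-37010 - 7985) = ((3 + 152 + 175*152*(5*sqrt(-14))) - 43410)*(-37010 - 7985) = ((3 + 152 + 175*152*(5*(I*sqrt(14)))) - 43410)*(-44995) = ((3 + 152 + 175*152*(5*I*sqrt(14))) - 43410)*(-44995) = ((3 + 152 + 133000*I*sqrt(14)) - 43410)*(-44995) = ((155 + 133000*I*sqrt(14)) - 43410)*(-44995) = (-43255 + 133000*I*sqrt(14))*(-44995) = 1946258725 - 5984335000*I*sqrt(14)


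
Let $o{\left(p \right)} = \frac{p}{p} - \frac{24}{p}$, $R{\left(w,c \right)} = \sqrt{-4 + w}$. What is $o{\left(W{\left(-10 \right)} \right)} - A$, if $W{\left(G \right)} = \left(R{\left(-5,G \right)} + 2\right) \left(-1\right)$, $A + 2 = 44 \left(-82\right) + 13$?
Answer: $\frac{46822}{13} - \frac{72 i}{13} \approx 3601.7 - 5.5385 i$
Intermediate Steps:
$A = -3597$ ($A = -2 + \left(44 \left(-82\right) + 13\right) = -2 + \left(-3608 + 13\right) = -2 - 3595 = -3597$)
$W{\left(G \right)} = -2 - 3 i$ ($W{\left(G \right)} = \left(\sqrt{-4 - 5} + 2\right) \left(-1\right) = \left(\sqrt{-9} + 2\right) \left(-1\right) = \left(3 i + 2\right) \left(-1\right) = \left(2 + 3 i\right) \left(-1\right) = -2 - 3 i$)
$o{\left(p \right)} = 1 - \frac{24}{p}$
$o{\left(W{\left(-10 \right)} \right)} - A = \frac{-24 - \left(2 + 3 i\right)}{-2 - 3 i} - -3597 = \frac{-2 + 3 i}{13} \left(-26 - 3 i\right) + 3597 = \frac{\left(-26 - 3 i\right) \left(-2 + 3 i\right)}{13} + 3597 = 3597 + \frac{\left(-26 - 3 i\right) \left(-2 + 3 i\right)}{13}$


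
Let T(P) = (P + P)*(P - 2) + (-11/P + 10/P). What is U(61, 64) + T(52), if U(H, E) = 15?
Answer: 271179/52 ≈ 5215.0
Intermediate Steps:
T(P) = -1/P + 2*P*(-2 + P) (T(P) = (2*P)*(-2 + P) - 1/P = 2*P*(-2 + P) - 1/P = -1/P + 2*P*(-2 + P))
U(61, 64) + T(52) = 15 + (-1 + 2*52**2*(-2 + 52))/52 = 15 + (-1 + 2*2704*50)/52 = 15 + (-1 + 270400)/52 = 15 + (1/52)*270399 = 15 + 270399/52 = 271179/52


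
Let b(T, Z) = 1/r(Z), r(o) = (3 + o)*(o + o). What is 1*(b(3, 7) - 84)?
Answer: -11759/140 ≈ -83.993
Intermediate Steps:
r(o) = 2*o*(3 + o) (r(o) = (3 + o)*(2*o) = 2*o*(3 + o))
b(T, Z) = 1/(2*Z*(3 + Z))
1*(b(3, 7) - 84) = 1*((1/2)/(7*(3 + 7)) - 84) = 1*((1/2)*(1/7)/10 - 84) = 1*((1/2)*(1/7)*(1/10) - 84) = 1*(1/140 - 84) = 1*(-11759/140) = -11759/140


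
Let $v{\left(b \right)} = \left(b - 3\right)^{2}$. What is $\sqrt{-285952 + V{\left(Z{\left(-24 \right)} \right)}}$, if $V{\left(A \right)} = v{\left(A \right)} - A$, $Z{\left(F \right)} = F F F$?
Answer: $\sqrt{190913801} \approx 13817.0$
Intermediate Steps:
$v{\left(b \right)} = \left(-3 + b\right)^{2}$
$Z{\left(F \right)} = F^{3}$ ($Z{\left(F \right)} = F^{2} F = F^{3}$)
$V{\left(A \right)} = \left(-3 + A\right)^{2} - A$
$\sqrt{-285952 + V{\left(Z{\left(-24 \right)} \right)}} = \sqrt{-285952 - \left(-13824 - \left(-3 + \left(-24\right)^{3}\right)^{2}\right)} = \sqrt{-285952 - \left(-13824 - \left(-3 - 13824\right)^{2}\right)} = \sqrt{-285952 + \left(\left(-13827\right)^{2} + 13824\right)} = \sqrt{-285952 + \left(191185929 + 13824\right)} = \sqrt{-285952 + 191199753} = \sqrt{190913801}$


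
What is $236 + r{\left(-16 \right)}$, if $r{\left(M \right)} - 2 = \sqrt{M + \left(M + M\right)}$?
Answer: $238 + 4 i \sqrt{3} \approx 238.0 + 6.9282 i$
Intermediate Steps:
$r{\left(M \right)} = 2 + \sqrt{3} \sqrt{M}$ ($r{\left(M \right)} = 2 + \sqrt{M + \left(M + M\right)} = 2 + \sqrt{M + 2 M} = 2 + \sqrt{3 M} = 2 + \sqrt{3} \sqrt{M}$)
$236 + r{\left(-16 \right)} = 236 + \left(2 + \sqrt{3} \sqrt{-16}\right) = 236 + \left(2 + \sqrt{3} \cdot 4 i\right) = 236 + \left(2 + 4 i \sqrt{3}\right) = 238 + 4 i \sqrt{3}$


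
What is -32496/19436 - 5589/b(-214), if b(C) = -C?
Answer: -28895487/1039826 ≈ -27.789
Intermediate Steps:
-32496/19436 - 5589/b(-214) = -32496/19436 - 5589/((-1*(-214))) = -32496*1/19436 - 5589/214 = -8124/4859 - 5589*1/214 = -8124/4859 - 5589/214 = -28895487/1039826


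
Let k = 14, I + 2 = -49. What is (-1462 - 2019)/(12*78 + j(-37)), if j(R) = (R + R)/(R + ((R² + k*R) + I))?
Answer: -2656003/714094 ≈ -3.7194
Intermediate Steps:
I = -51 (I = -2 - 49 = -51)
j(R) = 2*R/(-51 + R² + 15*R) (j(R) = (R + R)/(R + ((R² + 14*R) - 51)) = (2*R)/(R + (-51 + R² + 14*R)) = (2*R)/(-51 + R² + 15*R) = 2*R/(-51 + R² + 15*R))
(-1462 - 2019)/(12*78 + j(-37)) = (-1462 - 2019)/(12*78 + 2*(-37)/(-51 + (-37)² + 15*(-37))) = -3481/(936 + 2*(-37)/(-51 + 1369 - 555)) = -3481/(936 + 2*(-37)/763) = -3481/(936 + 2*(-37)*(1/763)) = -3481/(936 - 74/763) = -3481/714094/763 = -3481*763/714094 = -2656003/714094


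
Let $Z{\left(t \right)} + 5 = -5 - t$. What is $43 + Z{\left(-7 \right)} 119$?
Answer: $-314$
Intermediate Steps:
$Z{\left(t \right)} = -10 - t$ ($Z{\left(t \right)} = -5 - \left(5 + t\right) = -10 - t$)
$43 + Z{\left(-7 \right)} 119 = 43 + \left(-10 - -7\right) 119 = 43 + \left(-10 + 7\right) 119 = 43 - 357 = -314$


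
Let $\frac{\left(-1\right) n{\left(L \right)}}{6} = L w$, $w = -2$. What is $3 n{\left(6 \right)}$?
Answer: $216$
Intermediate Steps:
$n{\left(L \right)} = 12 L$ ($n{\left(L \right)} = - 6 L \left(-2\right) = - 6 \left(- 2 L\right) = 12 L$)
$3 n{\left(6 \right)} = 3 \cdot 12 \cdot 6 = 3 \cdot 72 = 216$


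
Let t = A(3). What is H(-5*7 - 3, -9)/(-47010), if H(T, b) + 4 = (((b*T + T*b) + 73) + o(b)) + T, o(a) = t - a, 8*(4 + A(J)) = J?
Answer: -1921/125360 ≈ -0.015324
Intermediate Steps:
A(J) = -4 + J/8
t = -29/8 (t = -4 + (⅛)*3 = -4 + 3/8 = -29/8 ≈ -3.6250)
o(a) = -29/8 - a
H(T, b) = 523/8 + T - b + 2*T*b (H(T, b) = -4 + ((((b*T + T*b) + 73) + (-29/8 - b)) + T) = -4 + ((((T*b + T*b) + 73) + (-29/8 - b)) + T) = -4 + (((2*T*b + 73) + (-29/8 - b)) + T) = -4 + (((73 + 2*T*b) + (-29/8 - b)) + T) = -4 + ((555/8 - b + 2*T*b) + T) = -4 + (555/8 + T - b + 2*T*b) = 523/8 + T - b + 2*T*b)
H(-5*7 - 3, -9)/(-47010) = (523/8 + (-5*7 - 3) - 1*(-9) + 2*(-5*7 - 3)*(-9))/(-47010) = (523/8 + (-35 - 3) + 9 + 2*(-35 - 3)*(-9))*(-1/47010) = (523/8 - 38 + 9 + 2*(-38)*(-9))*(-1/47010) = (523/8 - 38 + 9 + 684)*(-1/47010) = (5763/8)*(-1/47010) = -1921/125360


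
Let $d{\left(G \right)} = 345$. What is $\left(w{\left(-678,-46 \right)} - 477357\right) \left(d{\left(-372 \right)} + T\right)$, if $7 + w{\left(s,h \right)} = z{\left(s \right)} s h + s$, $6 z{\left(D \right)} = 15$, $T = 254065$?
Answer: $-101782317520$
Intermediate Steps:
$z{\left(D \right)} = \frac{5}{2}$ ($z{\left(D \right)} = \frac{1}{6} \cdot 15 = \frac{5}{2}$)
$w{\left(s,h \right)} = -7 + s + \frac{5 h s}{2}$ ($w{\left(s,h \right)} = -7 + \left(\frac{5 s}{2} h + s\right) = -7 + \left(\frac{5 h s}{2} + s\right) = -7 + \left(s + \frac{5 h s}{2}\right) = -7 + s + \frac{5 h s}{2}$)
$\left(w{\left(-678,-46 \right)} - 477357\right) \left(d{\left(-372 \right)} + T\right) = \left(\left(-7 - 678 + \frac{5}{2} \left(-46\right) \left(-678\right)\right) - 477357\right) \left(345 + 254065\right) = \left(\left(-7 - 678 + 77970\right) - 477357\right) 254410 = \left(77285 - 477357\right) 254410 = \left(-400072\right) 254410 = -101782317520$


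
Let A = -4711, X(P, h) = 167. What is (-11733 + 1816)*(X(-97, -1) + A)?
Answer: 45062848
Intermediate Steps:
(-11733 + 1816)*(X(-97, -1) + A) = (-11733 + 1816)*(167 - 4711) = -9917*(-4544) = 45062848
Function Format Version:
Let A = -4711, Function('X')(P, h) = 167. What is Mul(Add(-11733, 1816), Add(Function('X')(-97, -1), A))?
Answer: 45062848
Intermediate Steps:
Mul(Add(-11733, 1816), Add(Function('X')(-97, -1), A)) = Mul(Add(-11733, 1816), Add(167, -4711)) = Mul(-9917, -4544) = 45062848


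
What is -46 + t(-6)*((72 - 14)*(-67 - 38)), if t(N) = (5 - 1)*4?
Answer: -97486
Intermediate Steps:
t(N) = 16 (t(N) = 4*4 = 16)
-46 + t(-6)*((72 - 14)*(-67 - 38)) = -46 + 16*((72 - 14)*(-67 - 38)) = -46 + 16*(58*(-105)) = -46 + 16*(-6090) = -46 - 97440 = -97486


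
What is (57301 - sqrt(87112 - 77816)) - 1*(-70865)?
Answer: 128166 - 4*sqrt(581) ≈ 1.2807e+5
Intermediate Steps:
(57301 - sqrt(87112 - 77816)) - 1*(-70865) = (57301 - sqrt(9296)) + 70865 = (57301 - 4*sqrt(581)) + 70865 = 128166 - 4*sqrt(581)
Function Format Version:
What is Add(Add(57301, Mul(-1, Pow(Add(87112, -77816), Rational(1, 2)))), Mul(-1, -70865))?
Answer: Add(128166, Mul(-4, Pow(581, Rational(1, 2)))) ≈ 1.2807e+5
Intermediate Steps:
Add(Add(57301, Mul(-1, Pow(Add(87112, -77816), Rational(1, 2)))), Mul(-1, -70865)) = Add(Add(57301, Mul(-1, Pow(9296, Rational(1, 2)))), 70865) = Add(Add(57301, Mul(-1, Mul(4, Pow(581, Rational(1, 2))))), 70865) = Add(Add(57301, Mul(-4, Pow(581, Rational(1, 2)))), 70865) = Add(128166, Mul(-4, Pow(581, Rational(1, 2))))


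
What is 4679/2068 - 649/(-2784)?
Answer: 3592117/1439328 ≈ 2.4957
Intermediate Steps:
4679/2068 - 649/(-2784) = 4679*(1/2068) - 649*(-1/2784) = 4679/2068 + 649/2784 = 3592117/1439328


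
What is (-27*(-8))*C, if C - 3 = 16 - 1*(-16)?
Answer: 7560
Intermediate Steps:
C = 35 (C = 3 + (16 - 1*(-16)) = 3 + (16 + 16) = 3 + 32 = 35)
(-27*(-8))*C = -27*(-8)*35 = 216*35 = 7560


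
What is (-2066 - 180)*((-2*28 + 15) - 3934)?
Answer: 8927850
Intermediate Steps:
(-2066 - 180)*((-2*28 + 15) - 3934) = -2246*((-56 + 15) - 3934) = -2246*(-41 - 3934) = -2246*(-3975) = 8927850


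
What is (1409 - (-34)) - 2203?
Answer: -760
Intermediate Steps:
(1409 - (-34)) - 2203 = (1409 - 34*(-1)) - 2203 = (1409 + 34) - 2203 = 1443 - 2203 = -760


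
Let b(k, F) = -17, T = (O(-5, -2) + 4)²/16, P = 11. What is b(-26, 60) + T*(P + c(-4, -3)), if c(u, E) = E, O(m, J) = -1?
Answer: -25/2 ≈ -12.500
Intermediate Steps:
T = 9/16 (T = (-1 + 4)²/16 = 3²*(1/16) = 9*(1/16) = 9/16 ≈ 0.56250)
b(-26, 60) + T*(P + c(-4, -3)) = -17 + 9*(11 - 3)/16 = -17 + (9/16)*8 = -17 + 9/2 = -25/2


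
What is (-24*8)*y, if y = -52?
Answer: 9984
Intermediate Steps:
(-24*8)*y = -24*8*(-52) = -192*(-52) = 9984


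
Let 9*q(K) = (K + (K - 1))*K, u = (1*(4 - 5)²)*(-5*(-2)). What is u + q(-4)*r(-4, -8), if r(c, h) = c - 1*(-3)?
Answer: 6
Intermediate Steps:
u = 10 (u = (1*(-1)²)*10 = (1*1)*10 = 1*10 = 10)
r(c, h) = 3 + c (r(c, h) = c + 3 = 3 + c)
q(K) = K*(-1 + 2*K)/9 (q(K) = ((K + (K - 1))*K)/9 = ((K + (-1 + K))*K)/9 = ((-1 + 2*K)*K)/9 = (K*(-1 + 2*K))/9 = K*(-1 + 2*K)/9)
u + q(-4)*r(-4, -8) = 10 + ((⅑)*(-4)*(-1 + 2*(-4)))*(3 - 4) = 10 + ((⅑)*(-4)*(-1 - 8))*(-1) = 10 + ((⅑)*(-4)*(-9))*(-1) = 10 + 4*(-1) = 10 - 4 = 6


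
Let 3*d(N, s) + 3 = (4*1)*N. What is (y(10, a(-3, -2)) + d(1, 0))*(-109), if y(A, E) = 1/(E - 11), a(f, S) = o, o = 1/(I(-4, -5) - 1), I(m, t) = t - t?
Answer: -109/4 ≈ -27.250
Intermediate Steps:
I(m, t) = 0
d(N, s) = -1 + 4*N/3 (d(N, s) = -1 + ((4*1)*N)/3 = -1 + (4*N)/3 = -1 + 4*N/3)
o = -1 (o = 1/(0 - 1) = 1/(-1) = -1)
a(f, S) = -1
y(A, E) = 1/(-11 + E)
(y(10, a(-3, -2)) + d(1, 0))*(-109) = (1/(-11 - 1) + (-1 + (4/3)*1))*(-109) = (1/(-12) + (-1 + 4/3))*(-109) = (-1/12 + ⅓)*(-109) = (¼)*(-109) = -109/4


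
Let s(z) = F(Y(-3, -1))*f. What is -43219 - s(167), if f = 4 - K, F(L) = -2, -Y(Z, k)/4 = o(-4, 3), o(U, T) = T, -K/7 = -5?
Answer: -43281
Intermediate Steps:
K = 35 (K = -7*(-5) = 35)
Y(Z, k) = -12 (Y(Z, k) = -4*3 = -12)
f = -31 (f = 4 - 1*35 = 4 - 35 = -31)
s(z) = 62 (s(z) = -2*(-31) = 62)
-43219 - s(167) = -43219 - 1*62 = -43219 - 62 = -43281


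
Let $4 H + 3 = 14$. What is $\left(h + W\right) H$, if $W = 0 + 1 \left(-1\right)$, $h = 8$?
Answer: $\frac{77}{4} \approx 19.25$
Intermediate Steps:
$H = \frac{11}{4}$ ($H = - \frac{3}{4} + \frac{1}{4} \cdot 14 = - \frac{3}{4} + \frac{7}{2} = \frac{11}{4} \approx 2.75$)
$W = -1$ ($W = 0 - 1 = -1$)
$\left(h + W\right) H = \left(8 - 1\right) \frac{11}{4} = 7 \cdot \frac{11}{4} = \frac{77}{4}$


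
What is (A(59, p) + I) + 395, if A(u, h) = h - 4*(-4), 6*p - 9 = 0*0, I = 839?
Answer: 2503/2 ≈ 1251.5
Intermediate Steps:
p = 3/2 (p = 3/2 + (0*0)/6 = 3/2 + (1/6)*0 = 3/2 + 0 = 3/2 ≈ 1.5000)
A(u, h) = 16 + h (A(u, h) = h + 16 = 16 + h)
(A(59, p) + I) + 395 = ((16 + 3/2) + 839) + 395 = (35/2 + 839) + 395 = 1713/2 + 395 = 2503/2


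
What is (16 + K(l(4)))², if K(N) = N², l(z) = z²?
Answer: 73984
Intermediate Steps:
(16 + K(l(4)))² = (16 + (4²)²)² = (16 + 16²)² = (16 + 256)² = 272² = 73984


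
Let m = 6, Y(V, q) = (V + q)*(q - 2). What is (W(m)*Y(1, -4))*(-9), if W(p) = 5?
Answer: -810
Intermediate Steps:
Y(V, q) = (-2 + q)*(V + q) (Y(V, q) = (V + q)*(-2 + q) = (-2 + q)*(V + q))
(W(m)*Y(1, -4))*(-9) = (5*((-4)² - 2*1 - 2*(-4) + 1*(-4)))*(-9) = (5*(16 - 2 + 8 - 4))*(-9) = (5*18)*(-9) = 90*(-9) = -810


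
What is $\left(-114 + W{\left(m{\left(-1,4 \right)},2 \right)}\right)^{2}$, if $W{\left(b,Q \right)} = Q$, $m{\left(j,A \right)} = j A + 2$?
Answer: $12544$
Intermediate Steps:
$m{\left(j,A \right)} = 2 + A j$ ($m{\left(j,A \right)} = A j + 2 = 2 + A j$)
$\left(-114 + W{\left(m{\left(-1,4 \right)},2 \right)}\right)^{2} = \left(-114 + 2\right)^{2} = \left(-112\right)^{2} = 12544$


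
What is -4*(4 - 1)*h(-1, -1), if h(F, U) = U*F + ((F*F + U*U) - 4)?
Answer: 12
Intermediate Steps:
h(F, U) = -4 + F**2 + U**2 + F*U (h(F, U) = F*U + ((F**2 + U**2) - 4) = F*U + (-4 + F**2 + U**2) = -4 + F**2 + U**2 + F*U)
-4*(4 - 1)*h(-1, -1) = -4*(4 - 1)*(-4 + (-1)**2 + (-1)**2 - 1*(-1)) = -12*(-4 + 1 + 1 + 1) = -12*(-1) = -4*(-3) = 12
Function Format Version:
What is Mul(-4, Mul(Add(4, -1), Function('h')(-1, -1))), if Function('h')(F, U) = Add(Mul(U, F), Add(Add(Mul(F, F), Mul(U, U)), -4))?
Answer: 12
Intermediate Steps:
Function('h')(F, U) = Add(-4, Pow(F, 2), Pow(U, 2), Mul(F, U)) (Function('h')(F, U) = Add(Mul(F, U), Add(Add(Pow(F, 2), Pow(U, 2)), -4)) = Add(Mul(F, U), Add(-4, Pow(F, 2), Pow(U, 2))) = Add(-4, Pow(F, 2), Pow(U, 2), Mul(F, U)))
Mul(-4, Mul(Add(4, -1), Function('h')(-1, -1))) = Mul(-4, Mul(Add(4, -1), Add(-4, Pow(-1, 2), Pow(-1, 2), Mul(-1, -1)))) = Mul(-4, Mul(3, Add(-4, 1, 1, 1))) = Mul(-4, Mul(3, -1)) = Mul(-4, -3) = 12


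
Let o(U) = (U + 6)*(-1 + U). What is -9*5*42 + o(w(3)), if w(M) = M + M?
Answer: -1830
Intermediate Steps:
w(M) = 2*M
o(U) = (-1 + U)*(6 + U) (o(U) = (6 + U)*(-1 + U) = (-1 + U)*(6 + U))
-9*5*42 + o(w(3)) = -9*5*42 + (-6 + (2*3)² + 5*(2*3)) = -45*42 + (-6 + 6² + 5*6) = -1890 + (-6 + 36 + 30) = -1890 + 60 = -1830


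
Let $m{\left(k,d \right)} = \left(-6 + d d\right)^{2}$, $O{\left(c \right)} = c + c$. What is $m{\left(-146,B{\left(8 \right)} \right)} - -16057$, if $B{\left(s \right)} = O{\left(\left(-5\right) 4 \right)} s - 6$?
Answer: $11293328957$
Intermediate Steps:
$O{\left(c \right)} = 2 c$
$B{\left(s \right)} = -6 - 40 s$ ($B{\left(s \right)} = 2 \left(\left(-5\right) 4\right) s - 6 = 2 \left(-20\right) s - 6 = - 40 s - 6 = -6 - 40 s$)
$m{\left(k,d \right)} = \left(-6 + d^{2}\right)^{2}$
$m{\left(-146,B{\left(8 \right)} \right)} - -16057 = \left(-6 + \left(-6 - 320\right)^{2}\right)^{2} - -16057 = \left(-6 + \left(-6 - 320\right)^{2}\right)^{2} + 16057 = \left(-6 + \left(-326\right)^{2}\right)^{2} + 16057 = \left(-6 + 106276\right)^{2} + 16057 = 106270^{2} + 16057 = 11293312900 + 16057 = 11293328957$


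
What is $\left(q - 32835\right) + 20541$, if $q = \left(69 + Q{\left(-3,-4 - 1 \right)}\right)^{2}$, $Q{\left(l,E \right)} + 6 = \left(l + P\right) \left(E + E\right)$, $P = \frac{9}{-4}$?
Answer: $\frac{4185}{4} \approx 1046.3$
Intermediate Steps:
$P = - \frac{9}{4}$ ($P = 9 \left(- \frac{1}{4}\right) = - \frac{9}{4} \approx -2.25$)
$Q{\left(l,E \right)} = -6 + 2 E \left(- \frac{9}{4} + l\right)$ ($Q{\left(l,E \right)} = -6 + \left(l - \frac{9}{4}\right) \left(E + E\right) = -6 + \left(- \frac{9}{4} + l\right) 2 E = -6 + 2 E \left(- \frac{9}{4} + l\right)$)
$q = \frac{53361}{4}$ ($q = \left(69 - \left(6 + \frac{9 \left(-4 - 1\right)}{2} - 2 \left(-4 - 1\right) \left(-3\right)\right)\right)^{2} = \left(69 - \left(- \frac{33}{2} - 30\right)\right)^{2} = \left(69 + \left(-6 + \frac{45}{2} + 30\right)\right)^{2} = \left(69 + \frac{93}{2}\right)^{2} = \left(\frac{231}{2}\right)^{2} = \frac{53361}{4} \approx 13340.0$)
$\left(q - 32835\right) + 20541 = \left(\frac{53361}{4} - 32835\right) + 20541 = - \frac{77979}{4} + 20541 = \frac{4185}{4}$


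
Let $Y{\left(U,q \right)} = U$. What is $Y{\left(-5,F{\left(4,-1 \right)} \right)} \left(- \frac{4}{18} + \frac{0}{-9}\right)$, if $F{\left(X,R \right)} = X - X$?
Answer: $\frac{10}{9} \approx 1.1111$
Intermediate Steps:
$F{\left(X,R \right)} = 0$
$Y{\left(-5,F{\left(4,-1 \right)} \right)} \left(- \frac{4}{18} + \frac{0}{-9}\right) = - 5 \left(- \frac{4}{18} + \frac{0}{-9}\right) = - 5 \left(\left(-4\right) \frac{1}{18} + 0 \left(- \frac{1}{9}\right)\right) = - 5 \left(- \frac{2}{9} + 0\right) = \left(-5\right) \left(- \frac{2}{9}\right) = \frac{10}{9}$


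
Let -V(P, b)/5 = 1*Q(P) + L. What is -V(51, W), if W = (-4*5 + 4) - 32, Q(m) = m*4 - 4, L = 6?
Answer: 1030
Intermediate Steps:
Q(m) = -4 + 4*m (Q(m) = 4*m - 4 = -4 + 4*m)
W = -48 (W = (-20 + 4) - 32 = -16 - 32 = -48)
V(P, b) = -10 - 20*P (V(P, b) = -5*(1*(-4 + 4*P) + 6) = -5*((-4 + 4*P) + 6) = -5*(2 + 4*P) = -10 - 20*P)
-V(51, W) = -(-10 - 20*51) = -(-10 - 1020) = -1*(-1030) = 1030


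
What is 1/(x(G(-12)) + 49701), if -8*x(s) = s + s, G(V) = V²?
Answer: 1/49665 ≈ 2.0135e-5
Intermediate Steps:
x(s) = -s/4 (x(s) = -(s + s)/8 = -s/4)
1/(x(G(-12)) + 49701) = 1/(-¼*(-12)² + 49701) = 1/(-¼*144 + 49701) = 1/(-36 + 49701) = 1/49665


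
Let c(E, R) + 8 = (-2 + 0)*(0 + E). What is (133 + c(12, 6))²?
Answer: 10201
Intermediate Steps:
c(E, R) = -8 - 2*E (c(E, R) = -8 + (-2 + 0)*(0 + E) = -8 - 2*E)
(133 + c(12, 6))² = (133 + (-8 - 2*12))² = (133 + (-8 - 24))² = (133 - 32)² = 101² = 10201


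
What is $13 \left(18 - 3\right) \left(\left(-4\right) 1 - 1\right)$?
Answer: $-975$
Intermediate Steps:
$13 \left(18 - 3\right) \left(\left(-4\right) 1 - 1\right) = 13 \left(18 - 3\right) \left(-4 - 1\right) = 13 \cdot 15 \left(-5\right) = 195 \left(-5\right) = -975$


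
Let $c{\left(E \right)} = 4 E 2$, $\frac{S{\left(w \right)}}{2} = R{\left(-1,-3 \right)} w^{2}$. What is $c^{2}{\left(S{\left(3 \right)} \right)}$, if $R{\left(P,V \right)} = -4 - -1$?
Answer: $186624$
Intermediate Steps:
$R{\left(P,V \right)} = -3$ ($R{\left(P,V \right)} = -4 + 1 = -3$)
$S{\left(w \right)} = - 6 w^{2}$ ($S{\left(w \right)} = 2 \left(- 3 w^{2}\right) = - 6 w^{2}$)
$c{\left(E \right)} = 8 E$
$c^{2}{\left(S{\left(3 \right)} \right)} = \left(8 \left(- 6 \cdot 3^{2}\right)\right)^{2} = \left(8 \left(\left(-6\right) 9\right)\right)^{2} = \left(8 \left(-54\right)\right)^{2} = \left(-432\right)^{2} = 186624$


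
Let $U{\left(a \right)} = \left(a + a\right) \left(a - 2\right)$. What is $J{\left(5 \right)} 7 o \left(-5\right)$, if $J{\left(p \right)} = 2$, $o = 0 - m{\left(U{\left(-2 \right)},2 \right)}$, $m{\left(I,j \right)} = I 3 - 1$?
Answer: $3290$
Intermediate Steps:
$U{\left(a \right)} = 2 a \left(-2 + a\right)$
$m{\left(I,j \right)} = -1 + 3 I$ ($m{\left(I,j \right)} = 3 I - 1 = -1 + 3 I$)
$o = -47$ ($o = 0 - \left(-1 + 3 \cdot 2 \left(-2\right) \left(-2 - 2\right)\right) = 0 - \left(-1 + 3 \cdot 2 \left(-2\right) \left(-4\right)\right) = 0 - \left(-1 + 3 \cdot 16\right) = 0 - \left(-1 + 48\right) = 0 - 47 = -47$)
$J{\left(5 \right)} 7 o \left(-5\right) = 2 \cdot 7 \left(\left(-47\right) \left(-5\right)\right) = 14 \cdot 235 = 3290$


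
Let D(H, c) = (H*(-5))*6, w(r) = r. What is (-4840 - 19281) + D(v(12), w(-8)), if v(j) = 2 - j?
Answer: -23821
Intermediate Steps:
D(H, c) = -30*H (D(H, c) = -5*H*6 = -30*H)
(-4840 - 19281) + D(v(12), w(-8)) = (-4840 - 19281) - 30*(2 - 1*12) = -24121 - 30*(2 - 12) = -24121 - 30*(-10) = -24121 + 300 = -23821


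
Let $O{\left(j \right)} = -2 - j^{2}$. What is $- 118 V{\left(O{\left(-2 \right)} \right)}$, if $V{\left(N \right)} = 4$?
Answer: $-472$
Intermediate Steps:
$- 118 V{\left(O{\left(-2 \right)} \right)} = \left(-118\right) 4 = -472$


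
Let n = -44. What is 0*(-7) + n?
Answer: -44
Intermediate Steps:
0*(-7) + n = 0*(-7) - 44 = 0 - 44 = -44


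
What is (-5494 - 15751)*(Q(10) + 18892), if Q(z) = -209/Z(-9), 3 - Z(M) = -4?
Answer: -400726225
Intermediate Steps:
Z(M) = 7 (Z(M) = 3 - 1*(-4) = 3 + 4 = 7)
Q(z) = -209/7
(-5494 - 15751)*(Q(10) + 18892) = (-5494 - 15751)*(-209/7 + 18892) = -21245*132035/7 = -400726225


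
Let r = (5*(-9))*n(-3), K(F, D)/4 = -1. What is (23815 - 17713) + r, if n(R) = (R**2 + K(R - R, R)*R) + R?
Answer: 5292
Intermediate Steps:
K(F, D) = -4 (K(F, D) = 4*(-1) = -4)
n(R) = R**2 - 3*R (n(R) = (R**2 - 4*R) + R = R**2 - 3*R)
r = -810 (r = (5*(-9))*(-3*(-3 - 3)) = -(-135)*(-6) = -45*18 = -810)
(23815 - 17713) + r = (23815 - 17713) - 810 = 6102 - 810 = 5292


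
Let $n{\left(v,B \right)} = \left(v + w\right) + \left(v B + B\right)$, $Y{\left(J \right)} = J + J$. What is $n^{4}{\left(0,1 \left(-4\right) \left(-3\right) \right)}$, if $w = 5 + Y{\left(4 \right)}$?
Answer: $390625$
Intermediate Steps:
$Y{\left(J \right)} = 2 J$
$w = 13$ ($w = 5 + 2 \cdot 4 = 5 + 8 = 13$)
$n{\left(v,B \right)} = 13 + B + v + B v$ ($n{\left(v,B \right)} = \left(v + 13\right) + \left(v B + B\right) = \left(13 + v\right) + \left(B v + B\right) = \left(13 + v\right) + \left(B + B v\right) = 13 + B + v + B v$)
$n^{4}{\left(0,1 \left(-4\right) \left(-3\right) \right)} = \left(13 + 1 \left(-4\right) \left(-3\right) + 0 + 1 \left(-4\right) \left(-3\right) 0\right)^{4} = \left(13 - -12 + 0 + \left(-4\right) \left(-3\right) 0\right)^{4} = \left(13 + 12 + 0 + 12 \cdot 0\right)^{4} = \left(13 + 12 + 0 + 0\right)^{4} = 25^{4} = 390625$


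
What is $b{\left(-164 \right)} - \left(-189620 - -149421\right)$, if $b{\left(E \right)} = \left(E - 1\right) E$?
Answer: $67259$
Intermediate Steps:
$b{\left(E \right)} = E \left(-1 + E\right)$ ($b{\left(E \right)} = \left(-1 + E\right) E = E \left(-1 + E\right)$)
$b{\left(-164 \right)} - \left(-189620 - -149421\right) = - 164 \left(-1 - 164\right) - \left(-189620 - -149421\right) = \left(-164\right) \left(-165\right) - \left(-189620 + 149421\right) = 27060 - -40199 = 27060 + 40199 = 67259$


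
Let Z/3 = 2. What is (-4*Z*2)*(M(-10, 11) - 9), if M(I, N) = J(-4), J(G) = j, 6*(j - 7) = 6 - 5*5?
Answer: 248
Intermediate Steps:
j = 23/6 (j = 7 + (6 - 5*5)/6 = 7 + (6 - 25)/6 = 7 + (⅙)*(-19) = 7 - 19/6 = 23/6 ≈ 3.8333)
Z = 6 (Z = 3*2 = 6)
J(G) = 23/6
M(I, N) = 23/6
(-4*Z*2)*(M(-10, 11) - 9) = (-4*6*2)*(23/6 - 9) = -24*2*(-31/6) = -48*(-31/6) = 248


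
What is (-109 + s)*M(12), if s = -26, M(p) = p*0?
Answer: 0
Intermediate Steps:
M(p) = 0
(-109 + s)*M(12) = (-109 - 26)*0 = -135*0 = 0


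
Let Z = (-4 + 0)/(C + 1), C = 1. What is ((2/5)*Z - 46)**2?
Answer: 54756/25 ≈ 2190.2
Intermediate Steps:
Z = -2 (Z = (-4 + 0)/(1 + 1) = -4/2 = -4*1/2 = -2)
((2/5)*Z - 46)**2 = ((2/5)*(-2) - 46)**2 = (-4/5 - 46)**2 = (-234/5)**2 = 54756/25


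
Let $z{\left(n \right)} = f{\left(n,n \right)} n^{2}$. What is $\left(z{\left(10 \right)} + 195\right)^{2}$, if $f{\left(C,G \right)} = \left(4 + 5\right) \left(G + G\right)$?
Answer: $331058025$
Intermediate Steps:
$f{\left(C,G \right)} = 18 G$ ($f{\left(C,G \right)} = 9 \cdot 2 G = 18 G$)
$z{\left(n \right)} = 18 n^{3}$ ($z{\left(n \right)} = 18 n n^{2} = 18 n^{3}$)
$\left(z{\left(10 \right)} + 195\right)^{2} = \left(18 \cdot 10^{3} + 195\right)^{2} = \left(18 \cdot 1000 + 195\right)^{2} = \left(18000 + 195\right)^{2} = 18195^{2} = 331058025$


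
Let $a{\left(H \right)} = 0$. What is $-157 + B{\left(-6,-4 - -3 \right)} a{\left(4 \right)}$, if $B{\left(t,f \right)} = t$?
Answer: $-157$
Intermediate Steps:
$-157 + B{\left(-6,-4 - -3 \right)} a{\left(4 \right)} = -157 - 0 = -157 + 0 = -157$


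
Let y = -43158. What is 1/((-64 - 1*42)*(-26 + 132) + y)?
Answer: -1/54394 ≈ -1.8384e-5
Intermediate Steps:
1/((-64 - 1*42)*(-26 + 132) + y) = 1/((-64 - 1*42)*(-26 + 132) - 43158) = 1/((-64 - 42)*106 - 43158) = 1/(-106*106 - 43158) = 1/(-11236 - 43158) = 1/(-54394) = -1/54394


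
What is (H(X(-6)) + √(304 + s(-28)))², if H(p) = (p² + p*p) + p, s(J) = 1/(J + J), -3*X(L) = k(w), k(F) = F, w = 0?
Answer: 17023/56 ≈ 303.98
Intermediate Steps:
X(L) = 0 (X(L) = -⅓*0 = 0)
s(J) = 1/(2*J)
H(p) = p + 2*p² (H(p) = (p² + p²) + p = 2*p² + p = p + 2*p²)
(H(X(-6)) + √(304 + s(-28)))² = (0*(1 + 2*0) + √(304 + (½)/(-28)))² = (0*(1 + 0) + √(304 + (½)*(-1/28)))² = (0*1 + √(304 - 1/56))² = (0 + √(17023/56))² = (0 + √238322/28)² = (√238322/28)² = 17023/56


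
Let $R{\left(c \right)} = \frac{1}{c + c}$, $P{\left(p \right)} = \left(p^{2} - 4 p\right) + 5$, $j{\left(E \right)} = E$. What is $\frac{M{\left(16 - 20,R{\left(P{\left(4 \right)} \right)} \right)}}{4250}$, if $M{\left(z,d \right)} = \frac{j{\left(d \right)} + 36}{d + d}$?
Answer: $\frac{361}{8500} \approx 0.042471$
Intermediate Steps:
$P{\left(p \right)} = 5 + p^{2} - 4 p$
$R{\left(c \right)} = \frac{1}{2 c}$
$M{\left(z,d \right)} = \frac{36 + d}{2 d}$ ($M{\left(z,d \right)} = \frac{d + 36}{d + d} = \frac{36 + d}{2 d}$)
$\frac{M{\left(16 - 20,R{\left(P{\left(4 \right)} \right)} \right)}}{4250} = \frac{\frac{1}{2} \frac{1}{\frac{1}{2} \frac{1}{5 + 4^{2} - 16}} \left(36 + \frac{1}{2 \left(5 + 4^{2} - 16\right)}\right)}{4250} = \frac{36 + \frac{1}{2 \left(5 + 16 - 16\right)}}{2 \frac{1}{2 \left(5 + 16 - 16\right)}} \frac{1}{4250} = \frac{36 + \frac{1}{2 \cdot 5}}{2 \frac{1}{2 \cdot 5}} \cdot \frac{1}{4250} = \frac{36 + \frac{1}{2} \cdot \frac{1}{5}}{2 \cdot \frac{1}{2} \cdot \frac{1}{5}} \cdot \frac{1}{4250} = \frac{\frac{1}{\frac{1}{10}} \left(36 + \frac{1}{10}\right)}{2} \cdot \frac{1}{4250} = \frac{1}{2} \cdot 10 \cdot \frac{361}{10} \cdot \frac{1}{4250} = \frac{361}{2} \cdot \frac{1}{4250} = \frac{361}{8500}$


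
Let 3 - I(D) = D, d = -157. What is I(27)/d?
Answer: 24/157 ≈ 0.15287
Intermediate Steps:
I(D) = 3 - D
I(27)/d = (3 - 1*27)/(-157) = (3 - 27)*(-1/157) = -24*(-1/157) = 24/157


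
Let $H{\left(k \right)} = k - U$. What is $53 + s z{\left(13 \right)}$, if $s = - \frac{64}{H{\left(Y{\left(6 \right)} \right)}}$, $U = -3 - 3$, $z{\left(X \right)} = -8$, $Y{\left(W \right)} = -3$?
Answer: $\frac{671}{3} \approx 223.67$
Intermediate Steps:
$U = -6$ ($U = -3 - 3 = -6$)
$H{\left(k \right)} = 6 + k$ ($H{\left(k \right)} = k - -6 = k + 6 = 6 + k$)
$s = - \frac{64}{3}$ ($s = - \frac{64}{6 - 3} = - \frac{64}{3} \approx -21.333$)
$53 + s z{\left(13 \right)} = 53 - - \frac{512}{3} = 53 + \frac{512}{3} = \frac{671}{3}$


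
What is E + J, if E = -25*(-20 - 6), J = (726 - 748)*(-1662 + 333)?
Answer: 29888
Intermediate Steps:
J = 29238 (J = -22*(-1329) = 29238)
E = 650 (E = -25*(-26) = 650)
E + J = 650 + 29238 = 29888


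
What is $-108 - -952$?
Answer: $844$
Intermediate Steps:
$-108 - -952 = -108 + 952 = 844$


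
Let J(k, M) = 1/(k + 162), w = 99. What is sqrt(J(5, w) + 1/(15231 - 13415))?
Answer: sqrt(150347094)/151636 ≈ 0.080862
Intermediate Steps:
J(k, M) = 1/(162 + k)
sqrt(J(5, w) + 1/(15231 - 13415)) = sqrt(1/(162 + 5) + 1/(15231 - 13415)) = sqrt(1/167 + 1/1816) = sqrt(1983/303272) = sqrt(150347094)/151636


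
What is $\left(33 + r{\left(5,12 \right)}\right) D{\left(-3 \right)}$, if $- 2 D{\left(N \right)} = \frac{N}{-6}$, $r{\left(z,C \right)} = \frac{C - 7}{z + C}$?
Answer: $- \frac{283}{34} \approx -8.3235$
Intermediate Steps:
$r{\left(z,C \right)} = \frac{-7 + C}{C + z}$
$D{\left(N \right)} = \frac{N}{12}$ ($D{\left(N \right)} = - \frac{N \frac{1}{-6}}{2} = - \frac{N \left(- \frac{1}{6}\right)}{2} = - \frac{\left(- \frac{1}{6}\right) N}{2} = \frac{N}{12}$)
$\left(33 + r{\left(5,12 \right)}\right) D{\left(-3 \right)} = \left(33 + \frac{-7 + 12}{12 + 5}\right) \frac{1}{12} \left(-3\right) = \left(33 + \frac{1}{17} \cdot 5\right) \left(- \frac{1}{4}\right) = \left(33 + \frac{5}{17}\right) \left(- \frac{1}{4}\right) = \frac{566}{17} \left(- \frac{1}{4}\right) = - \frac{283}{34}$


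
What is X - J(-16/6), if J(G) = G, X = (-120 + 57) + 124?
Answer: 191/3 ≈ 63.667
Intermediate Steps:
X = 61 (X = -63 + 124 = 61)
X - J(-16/6) = 61 - (-16)/6 = 61 - 1*(-8/3) = 61 + 8/3 = 191/3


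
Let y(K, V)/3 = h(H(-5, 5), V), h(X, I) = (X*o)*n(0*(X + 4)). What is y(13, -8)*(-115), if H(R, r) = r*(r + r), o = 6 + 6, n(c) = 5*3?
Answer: -3105000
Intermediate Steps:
n(c) = 15
o = 12
H(R, r) = 2*r² (H(R, r) = r*(2*r) = 2*r²)
h(X, I) = 180*X (h(X, I) = (X*12)*15 = (12*X)*15 = 180*X)
y(K, V) = 27000 (y(K, V) = 3*(180*(2*5²)) = 3*(180*(2*25)) = 3*(180*50) = 3*9000 = 27000)
y(13, -8)*(-115) = 27000*(-115) = -3105000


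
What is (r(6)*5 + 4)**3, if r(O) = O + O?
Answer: 262144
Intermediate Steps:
r(O) = 2*O
(r(6)*5 + 4)**3 = ((2*6)*5 + 4)**3 = (12*5 + 4)**3 = (60 + 4)**3 = 64**3 = 262144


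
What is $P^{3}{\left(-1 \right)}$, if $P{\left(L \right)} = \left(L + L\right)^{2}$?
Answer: $64$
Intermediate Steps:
$P{\left(L \right)} = 4 L^{2}$ ($P{\left(L \right)} = \left(2 L\right)^{2} = 4 L^{2}$)
$P^{3}{\left(-1 \right)} = \left(4 \left(-1\right)^{2}\right)^{3} = \left(4 \cdot 1\right)^{3} = 4^{3} = 64$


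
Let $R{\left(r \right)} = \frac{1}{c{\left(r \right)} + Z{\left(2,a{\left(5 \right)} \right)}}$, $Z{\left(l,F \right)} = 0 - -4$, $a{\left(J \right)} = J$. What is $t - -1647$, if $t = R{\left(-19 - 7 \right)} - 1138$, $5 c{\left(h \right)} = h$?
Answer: $\frac{3049}{6} \approx 508.17$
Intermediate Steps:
$Z{\left(l,F \right)} = 4$ ($Z{\left(l,F \right)} = 0 + 4 = 4$)
$c{\left(h \right)} = \frac{h}{5}$
$R{\left(r \right)} = \frac{1}{4 + \frac{r}{5}}$ ($R{\left(r \right)} = \frac{1}{\frac{r}{5} + 4} = \frac{1}{4 + \frac{r}{5}}$)
$t = - \frac{6833}{6}$ ($t = \frac{5}{20 - 26} - 1138 = \frac{5}{-6} - 1138 = 5 \left(- \frac{1}{6}\right) - 1138 = - \frac{5}{6} - 1138 = - \frac{6833}{6} \approx -1138.8$)
$t - -1647 = - \frac{6833}{6} - -1647 = - \frac{6833}{6} + 1647 = \frac{3049}{6}$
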